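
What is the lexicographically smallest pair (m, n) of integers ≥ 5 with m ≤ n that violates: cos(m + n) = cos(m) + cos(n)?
Substituting (5, 5) into the claim:
LHS = cos(5 + 5) = cos(10) ≈ -0.8391
RHS = cos(5) + cos(5) = 2·cos(5) ≈ 0.5673

Since LHS ≠ RHS, this pair disproves the claim, and no lexicographically smaller pair (m ≤ n, integers ≥ 5) does.

For instance (7, 7) is also a counterexample (LHS = cos(14) ≈ 0.1367, RHS = 2·cos(7) ≈ 1.508), but it's lexicographically larger.

Answer: (m, n) = (5, 5)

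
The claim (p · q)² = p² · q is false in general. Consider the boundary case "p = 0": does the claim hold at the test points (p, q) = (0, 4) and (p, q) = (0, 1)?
At (0, 4): LHS = 0, RHS = 0 → equal
At (0, 1): LHS = 0, RHS = 0 → equal

So the claim does hold at both of these boundary points, even though it is not an identity.

Answer: Yes, holds at both test points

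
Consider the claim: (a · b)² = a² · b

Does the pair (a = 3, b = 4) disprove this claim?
Yes

Substituting a = 3, b = 4:
LHS = (3 · 4)² = 144
RHS = 3² · 4 = 36

Since LHS ≠ RHS, this pair disproves the claim.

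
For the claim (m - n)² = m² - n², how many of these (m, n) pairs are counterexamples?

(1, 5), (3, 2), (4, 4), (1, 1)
2

Testing each pair:
(1, 5): LHS = 16, RHS = -24 → counterexample
(3, 2): LHS = 1, RHS = 5 → counterexample
(4, 4): LHS = 0, RHS = 0 → satisfies claim
(1, 1): LHS = 0, RHS = 0 → satisfies claim

That makes 2 counterexamples.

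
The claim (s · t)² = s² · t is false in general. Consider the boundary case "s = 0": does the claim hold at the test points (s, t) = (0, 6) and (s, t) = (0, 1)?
At (0, 6): LHS = 0, RHS = 0 → equal
At (0, 1): LHS = 0, RHS = 0 → equal

So the claim does hold at both of these boundary points, even though it is not an identity.

Answer: Yes, holds at both test points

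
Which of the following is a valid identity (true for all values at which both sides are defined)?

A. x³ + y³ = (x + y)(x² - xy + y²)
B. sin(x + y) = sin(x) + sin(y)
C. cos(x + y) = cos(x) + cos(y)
A: holds — e.g. at (4, 6), both sides equal 280.
B: fails at (3, 4) — LHS = sin(7) ≈ 0.657, RHS = sin(4) + sin(3) ≈ -0.6157.
C: fails at (4, 4) — LHS = cos(8) ≈ -0.1455, RHS = 2·cos(4) ≈ -1.307.

Answer: A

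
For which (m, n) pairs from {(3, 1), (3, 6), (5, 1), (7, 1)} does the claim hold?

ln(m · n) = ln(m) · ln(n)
Testing each pair:
(3, 1): LHS = ln(3) ≈ 1.099, RHS = 0 → fails
(3, 6): LHS = ln(18) ≈ 2.89, RHS = ln(3)·ln(6) ≈ 1.968 → fails
(5, 1): LHS = ln(5) ≈ 1.609, RHS = 0 → fails
(7, 1): LHS = ln(7) ≈ 1.946, RHS = 0 → fails

No pair satisfies the claim.

Answer: None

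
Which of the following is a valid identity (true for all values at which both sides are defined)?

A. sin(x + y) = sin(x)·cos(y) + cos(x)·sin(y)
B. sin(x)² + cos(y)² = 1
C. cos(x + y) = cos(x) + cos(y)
A

A: holds — e.g. at (1, 1), both sides equal sin(2) ≈ 0.9093.
B: fails at (6, 7) — LHS = sin(6)² + cos(7)² ≈ 0.6464, RHS = 1.
C: fails at (3, 7) — LHS = cos(10) ≈ -0.8391, RHS = cos(3) + cos(7) ≈ -0.2361.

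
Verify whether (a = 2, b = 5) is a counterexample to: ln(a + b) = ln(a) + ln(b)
Substituting a = 2, b = 5:
LHS = ln(2 + 5) = ln(7) ≈ 1.946
RHS = ln(2) + ln(5) ≈ 2.303

Since LHS ≠ RHS, this pair disproves the claim.

Answer: Yes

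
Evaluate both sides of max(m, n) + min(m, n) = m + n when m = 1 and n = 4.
LHS = max(1, 4) + min(1, 4) = 5
RHS = 1 + 4 = 5

LHS = RHS: the two sides agree.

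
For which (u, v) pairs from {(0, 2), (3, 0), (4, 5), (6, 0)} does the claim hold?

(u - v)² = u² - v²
(3, 0), (6, 0)

Testing each pair:
(0, 2): LHS = 4, RHS = -4 → fails
(3, 0): LHS = 9, RHS = 9 → holds
(4, 5): LHS = 1, RHS = -9 → fails
(6, 0): LHS = 36, RHS = 36 → holds

2 of 4 pairs satisfy the claim.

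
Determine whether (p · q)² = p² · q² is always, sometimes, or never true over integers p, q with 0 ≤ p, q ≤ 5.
The identity holds for every pair in the range. For instance at (p, q) = (2, 2): both sides equal 16.

Answer: Always true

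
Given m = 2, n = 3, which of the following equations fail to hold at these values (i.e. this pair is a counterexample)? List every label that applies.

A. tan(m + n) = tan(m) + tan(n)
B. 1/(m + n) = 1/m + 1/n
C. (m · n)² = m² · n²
Evaluating each claim at the given values:
A. LHS = tan(5) ≈ -3.381, RHS = tan(2) + tan(3) ≈ -2.328 → fails here (LHS ≠ RHS)
B. LHS = 1/5, RHS = 5/6 → fails here (LHS ≠ RHS)
C. LHS = 36, RHS = 36 → holds here (LHS = RHS)

Answer: A, B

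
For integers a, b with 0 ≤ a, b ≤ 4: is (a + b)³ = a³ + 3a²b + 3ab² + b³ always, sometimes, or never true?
The identity holds for every pair in the range. For instance at (a, b) = (4, 4): both sides equal 512.

Answer: Always true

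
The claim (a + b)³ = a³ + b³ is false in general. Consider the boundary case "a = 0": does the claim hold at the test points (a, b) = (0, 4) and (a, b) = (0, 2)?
At (0, 4): LHS = 64, RHS = 64 → equal
At (0, 2): LHS = 8, RHS = 8 → equal

So the claim does hold at both of these boundary points, even though it is not an identity.

Answer: Yes, holds at both test points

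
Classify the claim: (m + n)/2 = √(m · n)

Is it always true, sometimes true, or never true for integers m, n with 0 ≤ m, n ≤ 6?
It holds at (m, n) = (3, 3) (both sides equal 3), but fails at (m, n) = (3, 6) (LHS = 9/2, RHS = 3·√(2) ≈ 4.243).

Answer: Sometimes true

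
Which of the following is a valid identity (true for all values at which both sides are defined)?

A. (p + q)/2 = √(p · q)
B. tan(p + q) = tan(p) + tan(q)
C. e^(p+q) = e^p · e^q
A: fails at (3, 5) — LHS = 4, RHS = √(15) ≈ 3.873.
B: fails at (2, 4) — LHS = tan(6) ≈ -0.291, RHS = tan(2) + tan(4) ≈ -1.027.
C: holds — e.g. at (4, 5), both sides equal e^9 ≈ 8103.

Answer: C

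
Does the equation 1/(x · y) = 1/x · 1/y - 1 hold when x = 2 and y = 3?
Substituting x = 2, y = 3:

LHS = 1/(2 · 3) = 1/6
RHS = 1/2 · 1/3 - 1 = -5/6

LHS ≠ RHS, so the equation does not hold at this point.

Answer: Fails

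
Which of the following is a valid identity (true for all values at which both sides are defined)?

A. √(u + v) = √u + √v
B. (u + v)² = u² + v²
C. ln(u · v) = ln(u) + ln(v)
C

A: fails at (2, 2) — LHS = 2, RHS = 2·√(2) ≈ 2.828.
B: fails at (1, 5) — LHS = 36, RHS = 26.
C: holds — e.g. at (2, 5), both sides equal ln(10) ≈ 2.303.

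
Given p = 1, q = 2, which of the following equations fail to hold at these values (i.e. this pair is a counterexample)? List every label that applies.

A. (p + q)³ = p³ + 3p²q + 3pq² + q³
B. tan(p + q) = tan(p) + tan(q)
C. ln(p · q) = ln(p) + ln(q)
Evaluating each claim at the given values:
A. LHS = 27, RHS = 27 → holds here (LHS = RHS)
B. LHS = tan(3) ≈ -0.1425, RHS = tan(2) + tan(1) ≈ -0.6276 → fails here (LHS ≠ RHS)
C. LHS = ln(2) ≈ 0.6931, RHS = ln(2) ≈ 0.6931 → holds here (LHS = RHS)

Answer: B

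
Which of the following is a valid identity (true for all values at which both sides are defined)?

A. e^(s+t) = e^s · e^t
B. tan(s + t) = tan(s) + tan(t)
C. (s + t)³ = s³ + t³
A

A: holds — e.g. at (4, 5), both sides equal e^9 ≈ 8103.
B: fails at (2, 2) — LHS = tan(4) ≈ 1.158, RHS = 2·tan(2) ≈ -4.37.
C: fails at (6, 7) — LHS = 2197, RHS = 559.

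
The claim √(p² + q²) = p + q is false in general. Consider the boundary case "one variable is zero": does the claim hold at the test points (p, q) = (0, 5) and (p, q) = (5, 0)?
Yes, holds at both test points

At (0, 5): LHS = 5, RHS = 5 → equal
At (5, 0): LHS = 5, RHS = 5 → equal

So the claim does hold at both of these boundary points, even though it is not an identity.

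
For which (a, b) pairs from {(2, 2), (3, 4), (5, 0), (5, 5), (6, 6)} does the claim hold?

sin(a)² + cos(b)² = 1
(2, 2), (5, 5), (6, 6)

Testing each pair:
(2, 2): LHS = cos(2)² + sin(2)² = 1, RHS = 1 → holds
(3, 4): LHS = sin(3)² + cos(4)² ≈ 0.4472, RHS = 1 → fails
(5, 0): LHS = sin(5)² + 1 ≈ 1.92, RHS = 1 → fails
(5, 5): LHS = cos(5)² + sin(5)² = 1, RHS = 1 → holds
(6, 6): LHS = sin(6)² + cos(6)² = 1, RHS = 1 → holds

3 of 5 pairs satisfy the claim.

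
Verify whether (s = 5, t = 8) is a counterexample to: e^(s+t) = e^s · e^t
No

Substituting s = 5, t = 8:
LHS = e^(5+8) = e^13 ≈ 442413.4
RHS = e^5 · e^8 = e^13 ≈ 442413.4

The sides agree, so this pair does not disprove the claim.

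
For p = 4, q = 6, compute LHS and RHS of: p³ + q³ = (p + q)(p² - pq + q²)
LHS = 4³ + 6³ = 280
RHS = (4 + 6)(4² - 4·6 + 6²) = 280

LHS = RHS: the two sides agree.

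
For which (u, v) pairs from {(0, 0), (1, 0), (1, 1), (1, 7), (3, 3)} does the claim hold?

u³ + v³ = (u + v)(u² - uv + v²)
All pairs

Testing each pair:
(0, 0): LHS = 0, RHS = 0 → holds
(1, 0): LHS = 1, RHS = 1 → holds
(1, 1): LHS = 2, RHS = 2 → holds
(1, 7): LHS = 344, RHS = 344 → holds
(3, 3): LHS = 54, RHS = 54 → holds

Every pair satisfies the claim.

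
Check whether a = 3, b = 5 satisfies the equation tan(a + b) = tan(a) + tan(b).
Fails

Substituting a = 3, b = 5:

LHS = tan(3 + 5) = tan(8) ≈ -6.8
RHS = tan(3) + tan(5) ≈ -3.523

LHS ≠ RHS, so the equation does not hold at this point.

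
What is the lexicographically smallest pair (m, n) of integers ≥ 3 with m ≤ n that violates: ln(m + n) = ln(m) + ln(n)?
(m, n) = (3, 3)

Substituting (3, 3) into the claim:
LHS = ln(3 + 3) = ln(6) ≈ 1.792
RHS = ln(3) + ln(3) = 2·ln(3) ≈ 2.197

Since LHS ≠ RHS, this pair disproves the claim, and no lexicographically smaller pair (m ≤ n, integers ≥ 3) does.

For instance (4, 7) is also a counterexample (LHS = ln(11) ≈ 2.398, RHS = ln(4) + ln(7) ≈ 3.332), but it's lexicographically larger.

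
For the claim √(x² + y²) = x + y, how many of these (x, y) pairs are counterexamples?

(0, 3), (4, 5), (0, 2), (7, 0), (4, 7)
2

Testing each pair:
(0, 3): LHS = 3, RHS = 3 → satisfies claim
(4, 5): LHS = √(41) ≈ 6.403, RHS = 9 → counterexample
(0, 2): LHS = 2, RHS = 2 → satisfies claim
(7, 0): LHS = 7, RHS = 7 → satisfies claim
(4, 7): LHS = √(65) ≈ 8.062, RHS = 11 → counterexample

That makes 2 counterexamples.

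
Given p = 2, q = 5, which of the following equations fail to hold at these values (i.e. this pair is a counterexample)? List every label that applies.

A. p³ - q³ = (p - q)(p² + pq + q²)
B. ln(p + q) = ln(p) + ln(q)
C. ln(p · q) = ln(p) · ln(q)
B, C

Evaluating each claim at the given values:
A. LHS = -117, RHS = -117 → holds here (LHS = RHS)
B. LHS = ln(7) ≈ 1.946, RHS = ln(2) + ln(5) ≈ 2.303 → fails here (LHS ≠ RHS)
C. LHS = ln(10) ≈ 2.303, RHS = ln(2)·ln(5) ≈ 1.116 → fails here (LHS ≠ RHS)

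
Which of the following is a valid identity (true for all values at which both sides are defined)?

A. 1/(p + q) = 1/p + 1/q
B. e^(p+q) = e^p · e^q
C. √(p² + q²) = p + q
A: fails at (1, 5) — LHS = 1/6, RHS = 6/5.
B: holds — e.g. at (6, 7), both sides equal e^13 ≈ 442413.4.
C: fails at (3, 4) — LHS = 5, RHS = 7.

Answer: B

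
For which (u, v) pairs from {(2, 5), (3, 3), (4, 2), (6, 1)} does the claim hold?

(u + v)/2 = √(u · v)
(3, 3)

Testing each pair:
(2, 5): LHS = 7/2, RHS = √(10) ≈ 3.162 → fails
(3, 3): LHS = 3, RHS = 3 → holds
(4, 2): LHS = 3, RHS = 2·√(2) ≈ 2.828 → fails
(6, 1): LHS = 7/2, RHS = √(6) ≈ 2.449 → fails

1 of 4 pairs satisfies the claim.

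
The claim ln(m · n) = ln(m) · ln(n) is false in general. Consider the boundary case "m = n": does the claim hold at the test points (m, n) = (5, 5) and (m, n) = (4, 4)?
No, fails at both test points

At (5, 5): LHS = ln(25) ≈ 3.219 ≠ RHS = ln(5)² ≈ 2.59
At (4, 4): LHS = ln(16) ≈ 2.773 ≠ RHS = ln(4)² ≈ 1.922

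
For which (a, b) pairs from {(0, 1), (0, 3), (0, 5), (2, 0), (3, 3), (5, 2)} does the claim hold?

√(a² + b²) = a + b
Testing each pair:
(0, 1): LHS = 1, RHS = 1 → holds
(0, 3): LHS = 3, RHS = 3 → holds
(0, 5): LHS = 5, RHS = 5 → holds
(2, 0): LHS = 2, RHS = 2 → holds
(3, 3): LHS = 3·√(2) ≈ 4.243, RHS = 6 → fails
(5, 2): LHS = √(29) ≈ 5.385, RHS = 7 → fails

4 of 6 pairs satisfy the claim.

Answer: (0, 1), (0, 3), (0, 5), (2, 0)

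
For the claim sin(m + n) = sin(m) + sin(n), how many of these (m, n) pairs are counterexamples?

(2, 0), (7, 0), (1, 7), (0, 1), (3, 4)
2

Testing each pair:
(2, 0): LHS = sin(2) ≈ 0.9093, RHS = sin(2) ≈ 0.9093 → satisfies claim
(7, 0): LHS = sin(7) ≈ 0.657, RHS = sin(7) ≈ 0.657 → satisfies claim
(1, 7): LHS = sin(8) ≈ 0.9894, RHS = sin(7) + sin(1) ≈ 1.498 → counterexample
(0, 1): LHS = sin(1) ≈ 0.8415, RHS = sin(1) ≈ 0.8415 → satisfies claim
(3, 4): LHS = sin(7) ≈ 0.657, RHS = sin(4) + sin(3) ≈ -0.6157 → counterexample

That makes 2 counterexamples.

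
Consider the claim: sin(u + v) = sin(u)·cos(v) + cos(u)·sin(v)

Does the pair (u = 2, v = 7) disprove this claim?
Substituting u = 2, v = 7:
LHS = sin(2 + 7) = sin(9) ≈ 0.4121
RHS = sin(2)·cos(7) + cos(2)·sin(7) = sin(7)·cos(2) + sin(2)·cos(7) ≈ 0.4121

The sides agree, so this pair does not disprove the claim.

Answer: No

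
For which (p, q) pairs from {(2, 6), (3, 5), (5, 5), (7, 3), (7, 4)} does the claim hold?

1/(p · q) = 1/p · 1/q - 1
None

Testing each pair:
(2, 6): LHS = 1/12, RHS = -11/12 → fails
(3, 5): LHS = 1/15, RHS = -14/15 → fails
(5, 5): LHS = 1/25, RHS = -24/25 → fails
(7, 3): LHS = 1/21, RHS = -20/21 → fails
(7, 4): LHS = 1/28, RHS = -27/28 → fails

No pair satisfies the claim.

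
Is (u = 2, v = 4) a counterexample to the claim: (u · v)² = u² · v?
Yes

Substituting u = 2, v = 4:
LHS = (2 · 4)² = 64
RHS = 2² · 4 = 16

Since LHS ≠ RHS, this pair disproves the claim.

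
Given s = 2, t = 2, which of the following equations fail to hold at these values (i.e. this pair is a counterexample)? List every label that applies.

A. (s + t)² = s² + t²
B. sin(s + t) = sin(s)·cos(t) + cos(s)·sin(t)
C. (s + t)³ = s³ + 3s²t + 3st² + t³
A

Evaluating each claim at the given values:
A. LHS = 16, RHS = 8 → fails here (LHS ≠ RHS)
B. LHS = sin(4) ≈ -0.7568, RHS = 2·sin(2)·cos(2) ≈ -0.7568 → holds here (LHS = RHS)
C. LHS = 64, RHS = 64 → holds here (LHS = RHS)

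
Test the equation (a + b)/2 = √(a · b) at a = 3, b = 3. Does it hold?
Holds

Substituting a = 3, b = 3:

LHS = (3 + 3)/2 = 3
RHS = √(3 · 3) = 3

LHS = RHS, so the equation holds at this point.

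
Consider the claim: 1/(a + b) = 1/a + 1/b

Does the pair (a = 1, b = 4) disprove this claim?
Substituting a = 1, b = 4:
LHS = 1/(1 + 4) = 1/5
RHS = 1/1 + 1/4 = 5/4

Since LHS ≠ RHS, this pair disproves the claim.

Answer: Yes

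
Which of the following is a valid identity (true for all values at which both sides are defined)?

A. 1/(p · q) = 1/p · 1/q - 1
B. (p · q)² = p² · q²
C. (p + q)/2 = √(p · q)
B

A: fails at (2, 4) — LHS = 1/8, RHS = -7/8.
B: holds — e.g. at (2, 5), both sides equal 100.
C: fails at (1, 5) — LHS = 3, RHS = √(5) ≈ 2.236.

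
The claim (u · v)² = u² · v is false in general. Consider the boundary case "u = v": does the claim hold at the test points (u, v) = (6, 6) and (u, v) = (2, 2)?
At (6, 6): LHS = 1296 ≠ RHS = 216
At (2, 2): LHS = 16 ≠ RHS = 8

Answer: No, fails at both test points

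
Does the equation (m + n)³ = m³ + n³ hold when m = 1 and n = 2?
Fails

Substituting m = 1, n = 2:

LHS = (1 + 2)³ = 27
RHS = 1³ + 2³ = 9

LHS ≠ RHS, so the equation does not hold at this point.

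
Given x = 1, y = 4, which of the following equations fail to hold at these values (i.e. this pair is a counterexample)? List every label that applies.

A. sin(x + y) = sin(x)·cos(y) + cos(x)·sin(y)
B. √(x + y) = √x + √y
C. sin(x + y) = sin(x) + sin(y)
Evaluating each claim at the given values:
A. LHS = sin(5) ≈ -0.9589, RHS = sin(1)·cos(4) + sin(4)·cos(1) ≈ -0.9589 → holds here (LHS = RHS)
B. LHS = √(5) ≈ 2.236, RHS = 3 → fails here (LHS ≠ RHS)
C. LHS = sin(5) ≈ -0.9589, RHS = sin(4) + sin(1) ≈ 0.08467 → fails here (LHS ≠ RHS)

Answer: B, C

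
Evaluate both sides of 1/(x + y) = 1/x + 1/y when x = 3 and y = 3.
LHS = 1/(3 + 3) = 1/6
RHS = 1/3 + 1/3 = 2/3

LHS ≠ RHS, so the equation does not hold here.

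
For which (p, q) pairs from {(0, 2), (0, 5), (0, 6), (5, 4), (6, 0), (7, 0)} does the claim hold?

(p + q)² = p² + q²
Testing each pair:
(0, 2): LHS = 4, RHS = 4 → holds
(0, 5): LHS = 25, RHS = 25 → holds
(0, 6): LHS = 36, RHS = 36 → holds
(5, 4): LHS = 81, RHS = 41 → fails
(6, 0): LHS = 36, RHS = 36 → holds
(7, 0): LHS = 49, RHS = 49 → holds

5 of 6 pairs satisfy the claim.

Answer: (0, 2), (0, 5), (0, 6), (6, 0), (7, 0)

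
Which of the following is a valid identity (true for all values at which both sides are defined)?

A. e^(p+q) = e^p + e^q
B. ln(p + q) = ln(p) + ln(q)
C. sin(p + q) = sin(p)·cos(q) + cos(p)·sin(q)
C

A: fails at (3, 4) — LHS = e^7 ≈ 1097, RHS = e^3 + e^4 ≈ 74.68.
B: fails at (4, 6) — LHS = ln(10) ≈ 2.303, RHS = ln(4) + ln(6) ≈ 3.178.
C: holds — e.g. at (4, 5), both sides equal sin(9) ≈ 0.4121.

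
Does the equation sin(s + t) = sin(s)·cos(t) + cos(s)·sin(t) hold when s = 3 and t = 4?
Holds

Substituting s = 3, t = 4:

LHS = sin(3 + 4) = sin(7) ≈ 0.657
RHS = sin(3)·cos(4) + cos(3)·sin(4) = sin(3)·cos(4) + sin(4)·cos(3) ≈ 0.657

LHS = RHS, so the equation holds at this point.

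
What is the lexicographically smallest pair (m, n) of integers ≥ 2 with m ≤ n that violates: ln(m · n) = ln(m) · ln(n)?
Substituting (2, 2) into the claim:
LHS = ln(2 · 2) = ln(4) ≈ 1.386
RHS = ln(2) · ln(2) = ln(2)² ≈ 0.4805

Since LHS ≠ RHS, this pair disproves the claim, and no lexicographically smaller pair (m ≤ n, integers ≥ 2) does.

For instance (4, 5) is also a counterexample (LHS = ln(20) ≈ 2.996, RHS = ln(4)·ln(5) ≈ 2.231), but it's lexicographically larger.

Answer: (m, n) = (2, 2)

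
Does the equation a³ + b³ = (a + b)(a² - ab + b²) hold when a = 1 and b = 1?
Holds

Substituting a = 1, b = 1:

LHS = 1³ + 1³ = 2
RHS = (1 + 1)(1² - 1·1 + 1²) = 2

LHS = RHS, so the equation holds at this point.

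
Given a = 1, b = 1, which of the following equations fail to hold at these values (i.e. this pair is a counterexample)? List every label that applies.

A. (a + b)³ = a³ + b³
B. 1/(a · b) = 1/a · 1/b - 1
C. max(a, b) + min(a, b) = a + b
A, B

Evaluating each claim at the given values:
A. LHS = 8, RHS = 2 → fails here (LHS ≠ RHS)
B. LHS = 1, RHS = 0 → fails here (LHS ≠ RHS)
C. LHS = 2, RHS = 2 → holds here (LHS = RHS)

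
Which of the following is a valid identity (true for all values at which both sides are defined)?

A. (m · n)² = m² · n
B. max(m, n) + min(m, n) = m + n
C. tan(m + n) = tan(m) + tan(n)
A: fails at (2, 5) — LHS = 100, RHS = 20.
B: holds — e.g. at (1, 5), both sides equal 6.
C: fails at (2, 2) — LHS = tan(4) ≈ 1.158, RHS = 2·tan(2) ≈ -4.37.

Answer: B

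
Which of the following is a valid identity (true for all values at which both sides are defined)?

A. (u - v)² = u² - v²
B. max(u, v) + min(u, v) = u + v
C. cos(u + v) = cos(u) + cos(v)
B

A: fails at (1, 2) — LHS = 1, RHS = -3.
B: holds — e.g. at (5, 5), both sides equal 10.
C: fails at (2, 3) — LHS = cos(5) ≈ 0.2837, RHS = cos(3) + cos(2) ≈ -1.406.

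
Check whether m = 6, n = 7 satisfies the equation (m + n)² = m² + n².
Fails

Substituting m = 6, n = 7:

LHS = (6 + 7)² = 169
RHS = 6² + 7² = 85

LHS ≠ RHS, so the equation does not hold at this point.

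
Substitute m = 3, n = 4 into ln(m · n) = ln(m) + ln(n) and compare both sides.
LHS = ln(3 · 4) = ln(12) ≈ 2.485
RHS = ln(3) + ln(4) ≈ 2.485

LHS = RHS: the two sides agree.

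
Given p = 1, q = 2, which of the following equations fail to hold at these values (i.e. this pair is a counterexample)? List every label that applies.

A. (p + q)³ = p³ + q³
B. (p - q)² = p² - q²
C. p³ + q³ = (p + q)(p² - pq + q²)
Evaluating each claim at the given values:
A. LHS = 27, RHS = 9 → fails here (LHS ≠ RHS)
B. LHS = 1, RHS = -3 → fails here (LHS ≠ RHS)
C. LHS = 9, RHS = 9 → holds here (LHS = RHS)

Answer: A, B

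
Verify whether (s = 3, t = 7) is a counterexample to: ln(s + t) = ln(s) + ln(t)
Substituting s = 3, t = 7:
LHS = ln(3 + 7) = ln(10) ≈ 2.303
RHS = ln(3) + ln(7) ≈ 3.045

Since LHS ≠ RHS, this pair disproves the claim.

Answer: Yes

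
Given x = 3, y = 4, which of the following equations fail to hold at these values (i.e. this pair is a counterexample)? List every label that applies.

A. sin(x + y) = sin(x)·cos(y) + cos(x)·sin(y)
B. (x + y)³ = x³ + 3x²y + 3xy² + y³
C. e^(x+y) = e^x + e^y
C

Evaluating each claim at the given values:
A. LHS = sin(7) ≈ 0.657, RHS = sin(3)·cos(4) + sin(4)·cos(3) ≈ 0.657 → holds here (LHS = RHS)
B. LHS = 343, RHS = 343 → holds here (LHS = RHS)
C. LHS = e^7 ≈ 1097, RHS = e^3 + e^4 ≈ 74.68 → fails here (LHS ≠ RHS)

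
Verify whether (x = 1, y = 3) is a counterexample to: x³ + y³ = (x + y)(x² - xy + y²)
Substituting x = 1, y = 3:
LHS = 1³ + 3³ = 28
RHS = (1 + 3)(1² - 1·3 + 3²) = 28

The sides agree, so this pair does not disprove the claim.

Answer: No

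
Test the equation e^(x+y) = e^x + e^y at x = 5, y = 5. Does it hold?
Substituting x = 5, y = 5:

LHS = e^(5+5) = e^10 ≈ 22026.5
RHS = e^5 + e^5 = 2·e^5 ≈ 296.8

LHS ≠ RHS, so the equation does not hold at this point.

Answer: Fails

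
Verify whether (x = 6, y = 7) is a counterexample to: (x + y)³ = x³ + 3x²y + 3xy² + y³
No

Substituting x = 6, y = 7:
LHS = (6 + 7)³ = 2197
RHS = 6³ + 3·6²·7 + 3·6·7² + 7³ = 2197

The sides agree, so this pair does not disprove the claim.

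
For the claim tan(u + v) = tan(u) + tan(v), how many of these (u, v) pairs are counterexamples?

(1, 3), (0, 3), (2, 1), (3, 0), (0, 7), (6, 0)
Testing each pair:
(1, 3): LHS = tan(4) ≈ 1.158, RHS = tan(3) + tan(1) ≈ 1.415 → counterexample
(0, 3): LHS = tan(3) ≈ -0.1425, RHS = tan(3) ≈ -0.1425 → satisfies claim
(2, 1): LHS = tan(3) ≈ -0.1425, RHS = tan(2) + tan(1) ≈ -0.6276 → counterexample
(3, 0): LHS = tan(3) ≈ -0.1425, RHS = tan(3) ≈ -0.1425 → satisfies claim
(0, 7): LHS = tan(7) ≈ 0.8714, RHS = tan(7) ≈ 0.8714 → satisfies claim
(6, 0): LHS = tan(6) ≈ -0.291, RHS = tan(6) ≈ -0.291 → satisfies claim

That makes 2 counterexamples.

Answer: 2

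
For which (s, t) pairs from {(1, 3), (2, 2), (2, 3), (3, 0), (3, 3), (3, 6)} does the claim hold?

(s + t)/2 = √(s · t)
Testing each pair:
(1, 3): LHS = 2, RHS = √(3) ≈ 1.732 → fails
(2, 2): LHS = 2, RHS = 2 → holds
(2, 3): LHS = 5/2, RHS = √(6) ≈ 2.449 → fails
(3, 0): LHS = 3/2, RHS = 0 → fails
(3, 3): LHS = 3, RHS = 3 → holds
(3, 6): LHS = 9/2, RHS = 3·√(2) ≈ 4.243 → fails

2 of 6 pairs satisfy the claim.

Answer: (2, 2), (3, 3)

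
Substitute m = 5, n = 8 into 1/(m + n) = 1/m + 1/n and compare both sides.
LHS = 1/(5 + 8) = 1/13
RHS = 1/5 + 1/8 = 13/40

LHS ≠ RHS, so the equation does not hold here.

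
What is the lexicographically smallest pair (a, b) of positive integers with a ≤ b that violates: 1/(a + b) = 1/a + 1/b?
Substituting (1, 1) into the claim:
LHS = 1/(1 + 1) = 1/2
RHS = 1/1 + 1/1 = 2

Since LHS ≠ RHS, this pair disproves the claim, and no lexicographically smaller pair (a ≤ b, positive integers) does.

For instance (5, 8) is also a counterexample (LHS = 1/13, RHS = 13/40), but it's lexicographically larger.

Answer: (a, b) = (1, 1)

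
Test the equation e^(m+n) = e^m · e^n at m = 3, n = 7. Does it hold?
Substituting m = 3, n = 7:

LHS = e^(3+7) = e^10 ≈ 22026.5
RHS = e^3 · e^7 = e^10 ≈ 22026.5

LHS = RHS, so the equation holds at this point.

Answer: Holds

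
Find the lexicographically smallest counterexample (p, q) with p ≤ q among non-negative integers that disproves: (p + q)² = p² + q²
(p, q) = (1, 1)

Substituting (1, 1) into the claim:
LHS = (1 + 1)² = 4
RHS = 1² + 1² = 2

Since LHS ≠ RHS, this pair disproves the claim, and no lexicographically smaller pair (p ≤ q, non-negative integers) does.

For instance (6, 7) is also a counterexample (LHS = 169, RHS = 85), but it's lexicographically larger.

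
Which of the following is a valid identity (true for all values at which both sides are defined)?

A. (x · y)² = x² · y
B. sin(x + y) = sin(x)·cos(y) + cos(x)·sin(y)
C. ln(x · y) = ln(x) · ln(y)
A: fails at (4, 5) — LHS = 400, RHS = 80.
B: holds — e.g. at (4, 5), both sides equal sin(9) ≈ 0.4121.
C: fails at (1, 2) — LHS = ln(2) ≈ 0.6931, RHS = 0.

Answer: B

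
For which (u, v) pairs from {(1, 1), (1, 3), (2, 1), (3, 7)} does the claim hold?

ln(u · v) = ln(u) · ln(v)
Testing each pair:
(1, 1): LHS = 0, RHS = 0 → holds
(1, 3): LHS = ln(3) ≈ 1.099, RHS = 0 → fails
(2, 1): LHS = ln(2) ≈ 0.6931, RHS = 0 → fails
(3, 7): LHS = ln(21) ≈ 3.045, RHS = ln(3)·ln(7) ≈ 2.138 → fails

1 of 4 pairs satisfies the claim.

Answer: (1, 1)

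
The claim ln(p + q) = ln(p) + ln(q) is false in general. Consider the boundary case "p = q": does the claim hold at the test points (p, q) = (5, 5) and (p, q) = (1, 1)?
No, fails at both test points

At (5, 5): LHS = ln(10) ≈ 2.303 ≠ RHS = 2·ln(5) ≈ 3.219
At (1, 1): LHS = ln(2) ≈ 0.6931 ≠ RHS = 0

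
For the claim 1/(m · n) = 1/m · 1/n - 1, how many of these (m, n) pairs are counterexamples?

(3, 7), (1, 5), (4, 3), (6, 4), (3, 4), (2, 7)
Testing each pair:
(3, 7): LHS = 1/21, RHS = -20/21 → counterexample
(1, 5): LHS = 1/5, RHS = -4/5 → counterexample
(4, 3): LHS = 1/12, RHS = -11/12 → counterexample
(6, 4): LHS = 1/24, RHS = -23/24 → counterexample
(3, 4): LHS = 1/12, RHS = -11/12 → counterexample
(2, 7): LHS = 1/14, RHS = -13/14 → counterexample

That makes 6 counterexamples.

Answer: 6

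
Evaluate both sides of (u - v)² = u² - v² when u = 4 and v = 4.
LHS = (4 - 4)² = 0
RHS = 4² - 4² = 0

LHS = RHS: the two sides agree.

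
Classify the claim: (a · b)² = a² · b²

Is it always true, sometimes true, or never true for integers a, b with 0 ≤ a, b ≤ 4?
The identity holds for every pair in the range. For instance at (a, b) = (3, 4): both sides equal 144.

Answer: Always true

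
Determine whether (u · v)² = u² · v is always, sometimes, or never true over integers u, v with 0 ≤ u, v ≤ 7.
It holds at (u, v) = (2, 0) (both sides equal 0), but fails at (u, v) = (2, 7) (LHS = 196, RHS = 28).

Answer: Sometimes true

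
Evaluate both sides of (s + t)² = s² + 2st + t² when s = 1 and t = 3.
LHS = (1 + 3)² = 16
RHS = 1² + 2·1·3 + 3² = 16

LHS = RHS: the two sides agree.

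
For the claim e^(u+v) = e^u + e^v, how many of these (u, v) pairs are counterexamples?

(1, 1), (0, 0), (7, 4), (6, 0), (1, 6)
5

Testing each pair:
(1, 1): LHS = e^2 ≈ 7.389, RHS = 2·e ≈ 5.437 → counterexample
(0, 0): LHS = 1, RHS = 2 → counterexample
(7, 4): LHS = e^11 ≈ 59874.1, RHS = e^4 + e^7 ≈ 1151 → counterexample
(6, 0): LHS = e^6 ≈ 403.4, RHS = 1 + e^6 ≈ 404.4 → counterexample
(1, 6): LHS = e^7 ≈ 1097, RHS = e + e^6 ≈ 406.1 → counterexample

That makes 5 counterexamples.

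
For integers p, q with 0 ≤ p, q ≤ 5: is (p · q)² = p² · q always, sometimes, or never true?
Sometimes true

It holds at (p, q) = (4, 1) (both sides equal 16), but fails at (p, q) = (1, 2) (LHS = 4, RHS = 2).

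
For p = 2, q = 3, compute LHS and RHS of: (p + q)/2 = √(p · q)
LHS = (2 + 3)/2 = 5/2
RHS = √(2 · 3) = √(6) ≈ 2.449

LHS ≠ RHS (they differ by about 0.05051), so the equation does not hold here.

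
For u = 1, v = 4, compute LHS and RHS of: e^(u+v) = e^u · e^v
LHS = e^(1+4) = e^5 ≈ 148.4
RHS = e^1 · e^4 = e^5 ≈ 148.4

LHS = RHS: the two sides agree.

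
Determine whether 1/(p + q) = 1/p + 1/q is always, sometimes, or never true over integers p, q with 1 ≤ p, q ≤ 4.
The claim fails for every pair in the range. For instance at (p, q) = (3, 1): LHS = 1/4, RHS = 4/3.

Answer: Never true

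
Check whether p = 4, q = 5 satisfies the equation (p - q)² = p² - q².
Substituting p = 4, q = 5:

LHS = (4 - 5)² = 1
RHS = 4² - 5² = -9

LHS ≠ RHS, so the equation does not hold at this point.

Answer: Fails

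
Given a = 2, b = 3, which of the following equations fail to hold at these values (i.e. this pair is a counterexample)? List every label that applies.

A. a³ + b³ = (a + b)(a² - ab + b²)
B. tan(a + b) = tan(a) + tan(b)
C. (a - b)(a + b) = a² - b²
B

Evaluating each claim at the given values:
A. LHS = 35, RHS = 35 → holds here (LHS = RHS)
B. LHS = tan(5) ≈ -3.381, RHS = tan(2) + tan(3) ≈ -2.328 → fails here (LHS ≠ RHS)
C. LHS = -5, RHS = -5 → holds here (LHS = RHS)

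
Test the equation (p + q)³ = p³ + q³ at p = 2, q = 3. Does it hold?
Fails

Substituting p = 2, q = 3:

LHS = (2 + 3)³ = 125
RHS = 2³ + 3³ = 35

LHS ≠ RHS, so the equation does not hold at this point.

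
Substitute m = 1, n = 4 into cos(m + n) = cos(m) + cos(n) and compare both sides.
LHS = cos(1 + 4) = cos(5) ≈ 0.2837
RHS = cos(1) + cos(4) ≈ -0.1133

LHS ≠ RHS (they differ by about 0.397), so the equation does not hold here.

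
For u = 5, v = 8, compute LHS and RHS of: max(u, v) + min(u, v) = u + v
LHS = max(5, 8) + min(5, 8) = 13
RHS = 5 + 8 = 13

LHS = RHS: the two sides agree.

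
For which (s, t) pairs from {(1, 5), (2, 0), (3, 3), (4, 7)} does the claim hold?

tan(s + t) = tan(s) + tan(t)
(2, 0)

Testing each pair:
(1, 5): LHS = tan(6) ≈ -0.291, RHS = tan(5) + tan(1) ≈ -1.823 → fails
(2, 0): LHS = tan(2) ≈ -2.185, RHS = tan(2) ≈ -2.185 → holds
(3, 3): LHS = tan(6) ≈ -0.291, RHS = 2·tan(3) ≈ -0.2851 → fails
(4, 7): LHS = tan(11) ≈ -226, RHS = tan(7) + tan(4) ≈ 2.029 → fails

1 of 4 pairs satisfies the claim.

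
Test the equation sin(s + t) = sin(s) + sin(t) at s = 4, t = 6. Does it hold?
Substituting s = 4, t = 6:

LHS = sin(4 + 6) = sin(10) ≈ -0.544
RHS = sin(4) + sin(6) ≈ -1.036

LHS ≠ RHS, so the equation does not hold at this point.

Answer: Fails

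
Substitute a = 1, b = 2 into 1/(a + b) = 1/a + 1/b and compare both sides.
LHS = 1/(1 + 2) = 1/3
RHS = 1/1 + 1/2 = 3/2

LHS ≠ RHS, so the equation does not hold here.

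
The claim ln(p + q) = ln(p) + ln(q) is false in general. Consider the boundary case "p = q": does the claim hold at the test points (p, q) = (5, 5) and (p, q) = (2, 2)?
At (5, 5): LHS = ln(10) ≈ 2.303 ≠ RHS = 2·ln(5) ≈ 3.219
At (2, 2): LHS = ln(4) ≈ 1.386, RHS = 2·ln(2) ≈ 1.386 → equal

Answer: Only at (2, 2)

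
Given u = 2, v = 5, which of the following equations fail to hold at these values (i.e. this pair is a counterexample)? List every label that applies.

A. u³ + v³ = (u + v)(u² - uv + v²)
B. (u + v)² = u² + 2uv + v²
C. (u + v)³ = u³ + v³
C

Evaluating each claim at the given values:
A. LHS = 133, RHS = 133 → holds here (LHS = RHS)
B. LHS = 49, RHS = 49 → holds here (LHS = RHS)
C. LHS = 343, RHS = 133 → fails here (LHS ≠ RHS)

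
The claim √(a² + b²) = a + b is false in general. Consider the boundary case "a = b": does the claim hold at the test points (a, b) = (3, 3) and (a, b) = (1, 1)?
No, fails at both test points

At (3, 3): LHS = 3·√(2) ≈ 4.243 ≠ RHS = 6
At (1, 1): LHS = √(2) ≈ 1.414 ≠ RHS = 2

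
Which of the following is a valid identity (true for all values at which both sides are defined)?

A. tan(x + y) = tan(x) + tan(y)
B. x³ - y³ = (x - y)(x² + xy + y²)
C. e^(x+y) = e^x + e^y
B

A: fails at (4, 6) — LHS = tan(10) ≈ 0.6484, RHS = tan(6) + tan(4) ≈ 0.8668.
B: holds — e.g. at (3, 3), both sides equal 0.
C: fails at (5, 5) — LHS = e^10 ≈ 22026.5, RHS = 2·e^5 ≈ 296.8.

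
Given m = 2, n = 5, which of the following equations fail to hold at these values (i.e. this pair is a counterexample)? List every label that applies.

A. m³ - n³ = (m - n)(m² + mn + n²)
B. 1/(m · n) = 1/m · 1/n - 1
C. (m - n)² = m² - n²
B, C

Evaluating each claim at the given values:
A. LHS = -117, RHS = -117 → holds here (LHS = RHS)
B. LHS = 1/10, RHS = -9/10 → fails here (LHS ≠ RHS)
C. LHS = 9, RHS = -21 → fails here (LHS ≠ RHS)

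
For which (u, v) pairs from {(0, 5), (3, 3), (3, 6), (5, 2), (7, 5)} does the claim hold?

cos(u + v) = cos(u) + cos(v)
Testing each pair:
(0, 5): LHS = cos(5) ≈ 0.2837, RHS = cos(5) + 1 ≈ 1.284 → fails
(3, 3): LHS = cos(6) ≈ 0.9602, RHS = 2·cos(3) ≈ -1.98 → fails
(3, 6): LHS = cos(9) ≈ -0.9111, RHS = cos(3) + cos(6) ≈ -0.02982 → fails
(5, 2): LHS = cos(7) ≈ 0.7539, RHS = cos(2) + cos(5) ≈ -0.1325 → fails
(7, 5): LHS = cos(12) ≈ 0.8439, RHS = cos(5) + cos(7) ≈ 1.038 → fails

No pair satisfies the claim.

Answer: None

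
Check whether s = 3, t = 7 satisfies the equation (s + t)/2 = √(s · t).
Substituting s = 3, t = 7:

LHS = (3 + 7)/2 = 5
RHS = √(3 · 7) = √(21) ≈ 4.583

LHS ≠ RHS, so the equation does not hold at this point.

Answer: Fails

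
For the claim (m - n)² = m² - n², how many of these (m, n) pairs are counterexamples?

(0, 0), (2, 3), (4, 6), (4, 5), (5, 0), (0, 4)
Testing each pair:
(0, 0): LHS = 0, RHS = 0 → satisfies claim
(2, 3): LHS = 1, RHS = -5 → counterexample
(4, 6): LHS = 4, RHS = -20 → counterexample
(4, 5): LHS = 1, RHS = -9 → counterexample
(5, 0): LHS = 25, RHS = 25 → satisfies claim
(0, 4): LHS = 16, RHS = -16 → counterexample

That makes 4 counterexamples.

Answer: 4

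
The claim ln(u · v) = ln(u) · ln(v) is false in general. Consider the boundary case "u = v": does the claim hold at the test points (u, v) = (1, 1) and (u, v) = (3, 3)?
At (1, 1): LHS = 0, RHS = 0 → equal
At (3, 3): LHS = ln(9) ≈ 2.197 ≠ RHS = ln(3)² ≈ 1.207

Answer: Only at (1, 1)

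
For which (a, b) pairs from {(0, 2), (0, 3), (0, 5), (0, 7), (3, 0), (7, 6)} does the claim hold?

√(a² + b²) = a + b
(0, 2), (0, 3), (0, 5), (0, 7), (3, 0)

Testing each pair:
(0, 2): LHS = 2, RHS = 2 → holds
(0, 3): LHS = 3, RHS = 3 → holds
(0, 5): LHS = 5, RHS = 5 → holds
(0, 7): LHS = 7, RHS = 7 → holds
(3, 0): LHS = 3, RHS = 3 → holds
(7, 6): LHS = √(85) ≈ 9.22, RHS = 13 → fails

5 of 6 pairs satisfy the claim.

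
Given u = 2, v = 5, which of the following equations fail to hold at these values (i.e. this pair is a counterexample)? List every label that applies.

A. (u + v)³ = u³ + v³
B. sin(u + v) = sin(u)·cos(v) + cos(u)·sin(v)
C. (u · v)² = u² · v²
A

Evaluating each claim at the given values:
A. LHS = 343, RHS = 133 → fails here (LHS ≠ RHS)
B. LHS = sin(7) ≈ 0.657, RHS = sin(2)·cos(5) + sin(5)·cos(2) ≈ 0.657 → holds here (LHS = RHS)
C. LHS = 100, RHS = 100 → holds here (LHS = RHS)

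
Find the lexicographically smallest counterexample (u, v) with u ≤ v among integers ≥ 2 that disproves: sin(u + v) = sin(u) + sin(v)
(u, v) = (2, 2)

Substituting (2, 2) into the claim:
LHS = sin(2 + 2) = sin(4) ≈ -0.7568
RHS = sin(2) + sin(2) = 2·sin(2) ≈ 1.819

Since LHS ≠ RHS, this pair disproves the claim, and no lexicographically smaller pair (u ≤ v, integers ≥ 2) does.

For instance (5, 8) is also a counterexample (LHS = sin(13) ≈ 0.4202, RHS = sin(5) + sin(8) ≈ 0.03043), but it's lexicographically larger.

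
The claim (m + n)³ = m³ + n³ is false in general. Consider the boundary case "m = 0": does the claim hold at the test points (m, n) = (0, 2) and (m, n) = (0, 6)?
Yes, holds at both test points

At (0, 2): LHS = 8, RHS = 8 → equal
At (0, 6): LHS = 216, RHS = 216 → equal

So the claim does hold at both of these boundary points, even though it is not an identity.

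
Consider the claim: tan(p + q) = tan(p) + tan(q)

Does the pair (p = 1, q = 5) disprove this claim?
Yes

Substituting p = 1, q = 5:
LHS = tan(1 + 5) = tan(6) ≈ -0.291
RHS = tan(1) + tan(5) ≈ -1.823

Since LHS ≠ RHS, this pair disproves the claim.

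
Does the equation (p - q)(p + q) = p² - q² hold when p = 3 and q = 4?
Substituting p = 3, q = 4:

LHS = (3 - 4)(3 + 4) = -7
RHS = 3² - 4² = -7

LHS = RHS, so the equation holds at this point.

Answer: Holds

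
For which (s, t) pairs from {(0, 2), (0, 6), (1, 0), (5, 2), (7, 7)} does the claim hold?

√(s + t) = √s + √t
(0, 2), (0, 6), (1, 0)

Testing each pair:
(0, 2): LHS = √(2) ≈ 1.414, RHS = √(2) ≈ 1.414 → holds
(0, 6): LHS = √(6) ≈ 2.449, RHS = √(6) ≈ 2.449 → holds
(1, 0): LHS = 1, RHS = 1 → holds
(5, 2): LHS = √(7) ≈ 2.646, RHS = √(2) + √(5) ≈ 3.65 → fails
(7, 7): LHS = √(14) ≈ 3.742, RHS = 2·√(7) ≈ 5.292 → fails

3 of 5 pairs satisfy the claim.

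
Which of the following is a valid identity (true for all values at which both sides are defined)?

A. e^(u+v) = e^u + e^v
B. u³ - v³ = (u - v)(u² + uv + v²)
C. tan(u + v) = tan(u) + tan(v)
B

A: fails at (4, 4) — LHS = e^8 ≈ 2981, RHS = 2·e^4 ≈ 109.2.
B: holds — e.g. at (0, 1), both sides equal -1.
C: fails at (6, 7) — LHS = tan(13) ≈ 0.463, RHS = tan(6) + tan(7) ≈ 0.5804.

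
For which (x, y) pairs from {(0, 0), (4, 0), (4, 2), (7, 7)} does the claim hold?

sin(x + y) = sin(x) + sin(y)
(0, 0), (4, 0)

Testing each pair:
(0, 0): LHS = 0, RHS = 0 → holds
(4, 0): LHS = sin(4) ≈ -0.7568, RHS = sin(4) ≈ -0.7568 → holds
(4, 2): LHS = sin(6) ≈ -0.2794, RHS = sin(4) + sin(2) ≈ 0.1525 → fails
(7, 7): LHS = sin(14) ≈ 0.9906, RHS = 2·sin(7) ≈ 1.314 → fails

2 of 4 pairs satisfy the claim.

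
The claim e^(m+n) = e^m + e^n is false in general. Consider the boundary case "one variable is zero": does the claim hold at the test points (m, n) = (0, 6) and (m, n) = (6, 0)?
At (0, 6): LHS = e^6 ≈ 403.4 ≠ RHS = 1 + e^6 ≈ 404.4
At (6, 0): LHS = e^6 ≈ 403.4 ≠ RHS = 1 + e^6 ≈ 404.4

Answer: No, fails at both test points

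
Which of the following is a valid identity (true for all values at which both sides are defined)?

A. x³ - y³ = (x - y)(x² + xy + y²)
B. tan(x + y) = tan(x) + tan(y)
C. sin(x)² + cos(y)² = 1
A: holds — e.g. at (4, 5), both sides equal -61.
B: fails at (1, 2) — LHS = tan(3) ≈ -0.1425, RHS = tan(2) + tan(1) ≈ -0.6276.
C: fails at (1, 4) — LHS = cos(4)² + sin(1)² ≈ 1.135, RHS = 1.

Answer: A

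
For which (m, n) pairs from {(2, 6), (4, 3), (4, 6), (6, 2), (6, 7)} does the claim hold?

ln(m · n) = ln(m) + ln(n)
All pairs

Testing each pair:
(2, 6): LHS = ln(12) ≈ 2.485, RHS = ln(2) + ln(6) ≈ 2.485 → holds
(4, 3): LHS = ln(12) ≈ 2.485, RHS = ln(3) + ln(4) ≈ 2.485 → holds
(4, 6): LHS = ln(24) ≈ 3.178, RHS = ln(4) + ln(6) ≈ 3.178 → holds
(6, 2): LHS = ln(12) ≈ 2.485, RHS = ln(2) + ln(6) ≈ 2.485 → holds
(6, 7): LHS = ln(42) ≈ 3.738, RHS = ln(6) + ln(7) ≈ 3.738 → holds

Every pair satisfies the claim.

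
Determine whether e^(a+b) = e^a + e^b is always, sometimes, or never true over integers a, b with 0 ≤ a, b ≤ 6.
The claim fails for every pair in the range. For instance at (a, b) = (2, 4): LHS = e^6 ≈ 403.4, RHS = e^2 + e^4 ≈ 61.99.

Answer: Never true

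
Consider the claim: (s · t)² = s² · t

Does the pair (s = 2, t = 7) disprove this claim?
Substituting s = 2, t = 7:
LHS = (2 · 7)² = 196
RHS = 2² · 7 = 28

Since LHS ≠ RHS, this pair disproves the claim.

Answer: Yes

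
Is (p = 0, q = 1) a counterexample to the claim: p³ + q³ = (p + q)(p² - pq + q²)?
Substituting p = 0, q = 1:
LHS = 0³ + 1³ = 1
RHS = (0 + 1)(0² - 0·1 + 1²) = 1

The sides agree, so this pair does not disprove the claim.

Answer: No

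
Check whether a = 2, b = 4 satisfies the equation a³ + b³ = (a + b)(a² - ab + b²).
Holds

Substituting a = 2, b = 4:

LHS = 2³ + 4³ = 72
RHS = (2 + 4)(2² - 2·4 + 4²) = 72

LHS = RHS, so the equation holds at this point.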